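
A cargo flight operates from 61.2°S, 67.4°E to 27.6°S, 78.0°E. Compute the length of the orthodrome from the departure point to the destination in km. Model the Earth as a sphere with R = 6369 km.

Haversine: a = sin²(Δφ/2)+cos φ₁ cos φ₂ sin²(Δλ/2) = 0.08718;  σ = 2·atan2(√a,√(1−a))
σ = 34.347° → d = Rσ = 6369·0.59947 = 3818 km

3818 km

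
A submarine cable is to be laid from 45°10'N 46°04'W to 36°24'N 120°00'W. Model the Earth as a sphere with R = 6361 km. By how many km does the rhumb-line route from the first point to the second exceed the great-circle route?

203 km

Great circle: cos σ = sin φ₁ sin φ₂ + cos φ₁ cos φ₂ cos Δλ,  σ = 0.9547 rad → d_gc = 6072.6 km
Rhumb line: Δψ = -0.2026, q = Δφ/Δψ = 0.7553, d_rh = R√(Δφ²+q²Δλ²) = 6275.9 km
Excess = 6275.9 − 6072.6 = 203.3 ≈ 203 km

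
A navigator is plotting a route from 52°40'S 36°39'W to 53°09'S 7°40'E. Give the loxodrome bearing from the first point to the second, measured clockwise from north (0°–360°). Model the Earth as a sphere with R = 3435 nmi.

91.0°

Meridional parts: M(φ₁)=-1.0852, M(φ₂)=-1.0992 → ΔM = -0.0140;  Δλ = +0.7735 rad
tan C = Δλ / ΔM = -55.2966 → C = 91.04°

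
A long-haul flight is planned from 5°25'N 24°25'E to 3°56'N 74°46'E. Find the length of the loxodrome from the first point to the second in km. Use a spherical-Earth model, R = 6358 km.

Δψ = ln[tan(π/4+φ₂/2)/tan(π/4+φ₁/2)] = -0.0260;  Δφ = -0.0259 rad,  Δλ = +0.8788 rad
q = Δφ/Δψ = 0.9966
d = R·√(Δφ² + q²Δλ²) = 6358·0.87621 = 5571 km

5571 km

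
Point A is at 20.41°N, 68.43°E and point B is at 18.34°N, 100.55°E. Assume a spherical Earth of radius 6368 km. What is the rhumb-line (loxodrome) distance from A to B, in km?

Rhumb course C = atan2(Δλ, Δψ) with Δψ = ln[tan(π/4+φ₂/2)/tan(π/4+φ₁/2)] = -0.0383, Δλ = +0.5606 → C = 93.91°
d = R·|Δφ| / |cos C| = 6368·0.03613 / 0.06816 = 3375 km

3375 km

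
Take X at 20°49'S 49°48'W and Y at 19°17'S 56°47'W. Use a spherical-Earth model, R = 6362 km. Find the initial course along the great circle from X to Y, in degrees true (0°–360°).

θ = atan2( sin Δλ·cos φ₂ ,  cos φ₁ sin φ₂ − sin φ₁ cos φ₂ cos Δλ )
  = atan2(-0.1148, +0.0243) = 281.94°

281.9°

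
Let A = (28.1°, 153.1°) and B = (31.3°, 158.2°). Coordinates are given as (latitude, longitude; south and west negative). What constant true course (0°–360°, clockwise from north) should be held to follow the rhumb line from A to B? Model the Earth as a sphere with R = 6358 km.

54.2°

Δψ = ln[tan(π/4+φ₂/2)/tan(π/4+φ₁/2)] = +0.0643
Δλ = +0.0890 rad (taken the short way round)
course = atan2(Δλ, Δψ) = 54.15°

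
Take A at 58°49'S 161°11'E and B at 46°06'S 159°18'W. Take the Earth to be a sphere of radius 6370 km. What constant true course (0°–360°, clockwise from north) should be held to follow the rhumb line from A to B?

Meridional parts: M(φ₁)=-1.2764, M(φ₂)=-0.9088 → ΔM = +0.3676;  Δλ = +0.6897 rad
tan C = Δλ / ΔM = +1.8763 → C = 61.94°

61.9°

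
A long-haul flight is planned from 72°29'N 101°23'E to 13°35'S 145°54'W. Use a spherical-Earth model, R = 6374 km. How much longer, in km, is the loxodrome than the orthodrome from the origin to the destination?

Great circle: cos σ = sin φ₁ sin φ₂ + cos φ₁ cos φ₂ cos Δλ,  σ = 1.9145 rad → d_gc = 12202.8 km
Rhumb line: Δψ = -2.1097, q = Δφ/Δψ = 0.7120, d_rh = R√(Δφ²+q²Δλ²) = 13091.5 km
Excess = 13091.5 − 12202.8 = 888.7 ≈ 889 km

889 km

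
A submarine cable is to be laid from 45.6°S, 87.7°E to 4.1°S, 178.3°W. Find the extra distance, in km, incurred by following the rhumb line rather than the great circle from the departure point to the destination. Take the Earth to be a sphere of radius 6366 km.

283 km

Great circle: cos σ = sin φ₁ sin φ₂ + cos φ₁ cos φ₂ cos Δλ,  σ = 1.5684 rad → d_gc = 9984.4 km
Rhumb line: Δψ = +0.8246, q = Δφ/Δψ = 0.8783, d_rh = R√(Δφ²+q²Δλ²) = 10267.1 km
Excess = 10267.1 − 9984.4 = 282.7 ≈ 283 km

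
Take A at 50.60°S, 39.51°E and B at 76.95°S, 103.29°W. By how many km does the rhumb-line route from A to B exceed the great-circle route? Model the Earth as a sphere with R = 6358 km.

Great circle: cos σ = sin φ₁ sin φ₂ + cos φ₁ cos φ₂ cos Δλ,  σ = 0.8781 rad → d_gc = 5583.0 km
Rhumb line: Δψ = -1.1412, q = Δφ/Δψ = 0.4030, d_rh = R√(Δφ²+q²Δλ²) = 7023.6 km
Excess = 7023.6 − 5583.0 = 1440.6 ≈ 1441 km

1441 km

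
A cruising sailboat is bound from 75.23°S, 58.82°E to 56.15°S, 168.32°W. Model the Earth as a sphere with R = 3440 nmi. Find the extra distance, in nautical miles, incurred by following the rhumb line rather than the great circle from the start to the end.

Great circle: cos σ = sin φ₁ sin φ₂ + cos φ₁ cos φ₂ cos Δλ,  σ = 0.7863 rad → d_gc = 2704.9 nmi
Rhumb line: Δψ = +0.8535, q = Δφ/Δψ = 0.3902, d_rh = R√(Δφ²+q²Δλ²) = 3316.5 nmi
Excess = 3316.5 − 2704.9 = 611.6 ≈ 612 nmi

612 nmi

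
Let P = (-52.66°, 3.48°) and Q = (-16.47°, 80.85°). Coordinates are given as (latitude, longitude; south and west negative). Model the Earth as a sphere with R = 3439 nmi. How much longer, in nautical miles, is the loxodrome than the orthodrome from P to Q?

Great circle: cos σ = sin φ₁ sin φ₂ + cos φ₁ cos φ₂ cos Δλ,  σ = 1.2105 rad → d_gc = 4162.8 nmi
Rhumb line: Δψ = +0.7935, q = Δφ/Δψ = 0.7960, d_rh = R√(Δφ²+q²Δλ²) = 4287.5 nmi
Excess = 4287.5 − 4162.8 = 124.7 ≈ 125 nmi

125 nmi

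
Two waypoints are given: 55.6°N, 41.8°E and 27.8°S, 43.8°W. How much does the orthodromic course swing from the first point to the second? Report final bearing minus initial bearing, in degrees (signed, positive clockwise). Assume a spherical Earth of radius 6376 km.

At departure: θ₁ = atan2(sin Δλ cos φ₂, cos φ₁ sin φ₂ − sin φ₁ cos φ₂ cos Δλ) = 250.09°
At arrival: θ₂ = atan2(sin Δλ cos φ₁, −cos φ₂ sin φ₁ + sin φ₂ cos φ₁ cos Δλ) = 216.91°
Δθ = θ₂ − θ₁ = -33.2°

-33.2°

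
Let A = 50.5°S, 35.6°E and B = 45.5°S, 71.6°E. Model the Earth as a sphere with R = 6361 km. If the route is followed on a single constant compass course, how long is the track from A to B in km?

Rhumb course C = atan2(Δλ, Δψ) with Δψ = ln[tan(π/4+φ₂/2)/tan(π/4+φ₁/2)] = +0.1306, Δλ = +0.6283 → C = 78.26°
d = R·|Δφ| / |cos C| = 6361·0.08727 / 0.20345 = 2728 km

2728 km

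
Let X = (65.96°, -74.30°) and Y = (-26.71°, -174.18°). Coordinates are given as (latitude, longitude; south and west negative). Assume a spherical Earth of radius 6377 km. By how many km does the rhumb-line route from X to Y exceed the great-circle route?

434 km

Great circle: cos σ = sin φ₁ sin φ₂ + cos φ₁ cos φ₂ cos Δλ,  σ = 2.0634 rad → d_gc = 13158.4 km
Rhumb line: Δψ = -2.0309, q = Δφ/Δψ = 0.7964, d_rh = R√(Δφ²+q²Δλ²) = 13592.7 km
Excess = 13592.7 − 13158.4 = 434.3 ≈ 434 km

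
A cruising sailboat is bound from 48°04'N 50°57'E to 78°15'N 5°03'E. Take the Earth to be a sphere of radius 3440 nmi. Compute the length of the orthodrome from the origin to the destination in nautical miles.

2078 nmi

cos σ = sin φ₁ sin φ₂ + cos φ₁ cos φ₂ cos Δλ
      = sin(48.07°)sin(78.25°) + cos(48.07°)cos(78.25°)cos(-45.90°) = 0.8230
σ = 34.610° → d = Rσ = 3440·0.60406 = 2078 nmi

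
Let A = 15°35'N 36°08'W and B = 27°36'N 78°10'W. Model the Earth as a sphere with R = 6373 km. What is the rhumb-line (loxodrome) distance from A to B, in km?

Rhumb course C = atan2(Δλ, Δψ) with Δψ = ln[tan(π/4+φ₂/2)/tan(π/4+φ₁/2)] = +0.2261, Δλ = -0.7336 → C = 287.13°
d = R·|Δφ| / |cos C| = 6373·0.20973 / 0.29453 = 4538 km

4538 km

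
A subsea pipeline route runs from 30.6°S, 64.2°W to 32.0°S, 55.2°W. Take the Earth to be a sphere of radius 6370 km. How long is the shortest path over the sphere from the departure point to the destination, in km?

869 km

cos σ = sin φ₁ sin φ₂ + cos φ₁ cos φ₂ cos Δλ
      = sin(-30.60°)sin(-32.00°) + cos(-30.60°)cos(-32.00°)cos(9.00°) = 0.9907
σ = 7.814° → d = Rσ = 6370·0.13638 = 869 km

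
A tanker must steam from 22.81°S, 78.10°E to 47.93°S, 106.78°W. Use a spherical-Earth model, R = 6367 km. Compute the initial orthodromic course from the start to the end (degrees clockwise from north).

N = sin Δλ·cos φ₂ = +0.0570;  D = cos φ₁ sin φ₂ − sin φ₁ cos φ₂ cos Δλ = -0.9431
initial course = atan2(N, D) = 176.54°

176.5°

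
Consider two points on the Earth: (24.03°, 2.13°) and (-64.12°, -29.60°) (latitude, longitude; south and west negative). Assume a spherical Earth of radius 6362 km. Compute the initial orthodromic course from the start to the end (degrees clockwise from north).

θ = atan2( sin Δλ·cos φ₂ ,  cos φ₁ sin φ₂ − sin φ₁ cos φ₂ cos Δλ )
  = atan2(-0.2296, -0.9729) = 193.28°

193.3°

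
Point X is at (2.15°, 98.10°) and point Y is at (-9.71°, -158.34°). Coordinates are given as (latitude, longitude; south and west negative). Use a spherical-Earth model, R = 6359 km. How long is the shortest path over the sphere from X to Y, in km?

11512 km

cos σ = sin φ₁ sin φ₂ + cos φ₁ cos φ₂ cos Δλ
      = sin(2.15°)sin(-9.71°) + cos(2.15°)cos(-9.71°)cos(103.56°) = -0.2373
σ = 103.725° → d = Rσ = 6359·1.81035 = 11512 km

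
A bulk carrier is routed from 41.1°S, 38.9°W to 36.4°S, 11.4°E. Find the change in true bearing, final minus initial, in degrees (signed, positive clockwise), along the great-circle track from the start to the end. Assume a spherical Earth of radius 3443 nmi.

At departure: θ₁ = atan2(sin Δλ cos φ₂, cos φ₁ sin φ₂ − sin φ₁ cos φ₂ cos Δλ) = 100.00°
At arrival: θ₂ = atan2(sin Δλ cos φ₁, −cos φ₂ sin φ₁ + sin φ₂ cos φ₁ cos Δλ) = 67.22°
Δθ = θ₂ − θ₁ = -32.8°

-32.8°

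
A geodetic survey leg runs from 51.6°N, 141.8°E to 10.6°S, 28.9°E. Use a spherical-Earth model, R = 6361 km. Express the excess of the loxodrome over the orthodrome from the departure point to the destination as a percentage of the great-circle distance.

3.8%

Great circle: σ = 1.9625 rad → d_gc = Rσ = 12483.3 km
Rhumb: Δφ = -1.0856, Δλ = -1.9705, Δψ = -1.2409, q = Δφ/Δψ = 0.8748 → d_rh = R√(Δφ²+q²Δλ²) = 12958.4 km
Excess = (12958.4 − 12483.3) / 12483.3 = 475.1 / 12483.3 = 3.81% ≈ 3.8%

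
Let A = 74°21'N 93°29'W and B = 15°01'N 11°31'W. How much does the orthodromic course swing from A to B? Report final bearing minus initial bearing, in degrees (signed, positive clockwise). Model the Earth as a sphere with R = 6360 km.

+70.2°

At departure: θ₁ = atan2(sin Δλ cos φ₂, cos φ₁ sin φ₂ − sin φ₁ cos φ₂ cos Δλ) = 93.59°
At arrival: θ₂ = atan2(sin Δλ cos φ₁, −cos φ₂ sin φ₁ + sin φ₂ cos φ₁ cos Δλ) = 163.81°
Δθ = θ₂ − θ₁ = +70.2°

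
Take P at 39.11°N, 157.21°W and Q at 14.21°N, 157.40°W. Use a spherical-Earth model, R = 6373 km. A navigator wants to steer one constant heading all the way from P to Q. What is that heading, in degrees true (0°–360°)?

Meridional parts: M(φ₁)=+0.7428, M(φ₂)=+0.2506 → ΔM = -0.4922;  Δλ = -0.0033 rad
tan C = Δλ / ΔM = +0.0067 → C = 180.39°

180.4°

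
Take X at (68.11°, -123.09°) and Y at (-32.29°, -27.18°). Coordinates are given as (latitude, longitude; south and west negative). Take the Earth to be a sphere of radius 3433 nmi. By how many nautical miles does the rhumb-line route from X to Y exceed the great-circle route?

208 nmi

Great circle: cos σ = sin φ₁ sin φ₂ + cos φ₁ cos φ₂ cos Δλ,  σ = 2.1272 rad → d_gc = 7302.7 nmi
Rhumb line: Δψ = -2.2391, q = Δφ/Δψ = 0.7826, d_rh = R√(Δφ²+q²Δλ²) = 7511.0 nmi
Excess = 7511.0 − 7302.7 = 208.3 ≈ 208 nmi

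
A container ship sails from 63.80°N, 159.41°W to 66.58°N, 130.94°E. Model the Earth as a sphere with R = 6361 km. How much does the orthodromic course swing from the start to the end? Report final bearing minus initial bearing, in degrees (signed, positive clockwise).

Initial bearing θ₁ = atan2(sin Δλ cos φ₂, cos φ₁ sin φ₂ − sin φ₁ cos φ₂ cos Δλ) = 307.03°
Final bearing θ₂ = (initial bearing from the destination back to the start) + 180° = 242.47°
Δθ = θ₂ − θ₁ = -64.6°

-64.6°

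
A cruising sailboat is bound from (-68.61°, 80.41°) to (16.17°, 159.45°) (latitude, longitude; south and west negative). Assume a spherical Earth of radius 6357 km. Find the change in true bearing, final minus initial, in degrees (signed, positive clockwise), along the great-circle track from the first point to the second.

-52.5°

At departure: θ₁ = atan2(sin Δλ cos φ₂, cos φ₁ sin φ₂ − sin φ₁ cos φ₂ cos Δλ) = 73.93°
At arrival: θ₂ = atan2(sin Δλ cos φ₁, −cos φ₂ sin φ₁ + sin φ₂ cos φ₁ cos Δλ) = 21.40°
Δθ = θ₂ − θ₁ = -52.5°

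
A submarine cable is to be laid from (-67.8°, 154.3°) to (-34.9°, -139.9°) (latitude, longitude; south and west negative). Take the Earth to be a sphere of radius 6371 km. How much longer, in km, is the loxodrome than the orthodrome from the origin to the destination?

200 km

Great circle: cos σ = sin φ₁ sin φ₂ + cos φ₁ cos φ₂ cos Δλ,  σ = 0.8543 rad → d_gc = 5442.6 km
Rhumb line: Δψ = +0.9780, q = Δφ/Δψ = 0.5872, d_rh = R√(Δφ²+q²Δλ²) = 5642.6 km
Excess = 5642.6 − 5442.6 = 200.0 ≈ 200 km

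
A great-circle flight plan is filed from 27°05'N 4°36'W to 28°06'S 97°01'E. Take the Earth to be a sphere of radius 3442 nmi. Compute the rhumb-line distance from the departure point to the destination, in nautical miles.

Δψ = ln[tan(π/4+φ₂/2)/tan(π/4+φ₁/2)] = -1.0027;  Δφ = -0.9631 rad,  Δλ = +1.7735 rad
q = Δφ/Δψ = 0.9605
d = R·√(Δφ² + q²Δλ²) = 3442·1.95694 = 6736 nmi

6736 nmi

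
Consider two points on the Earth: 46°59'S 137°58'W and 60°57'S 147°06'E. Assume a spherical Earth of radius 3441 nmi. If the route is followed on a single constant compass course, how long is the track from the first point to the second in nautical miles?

2747 nmi

Rhumb course C = atan2(Δλ, Δψ) with Δψ = ln[tan(π/4+φ₂/2)/tan(π/4+φ₁/2)] = -0.4194, Δλ = -1.3078 → C = 252.22°
d = R·|Δφ| / |cos C| = 3441·0.24376 / 0.30537 = 2747 nmi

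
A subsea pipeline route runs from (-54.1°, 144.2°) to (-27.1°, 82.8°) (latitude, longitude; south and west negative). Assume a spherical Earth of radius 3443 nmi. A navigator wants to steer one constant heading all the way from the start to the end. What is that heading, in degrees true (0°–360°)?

300.7°

Δψ = ln[tan(π/4+φ₂/2)/tan(π/4+φ₁/2)] = +0.6355
Δλ = -1.0716 rad (taken the short way round)
course = atan2(Δλ, Δψ) = 300.67°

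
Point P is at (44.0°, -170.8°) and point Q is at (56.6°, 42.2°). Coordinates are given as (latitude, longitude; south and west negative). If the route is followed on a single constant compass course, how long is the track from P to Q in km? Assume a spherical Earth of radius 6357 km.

10430 km

Δψ = ln[tan(π/4+φ₂/2)/tan(π/4+φ₁/2)] = +0.3470;  Δφ = +0.2199 rad,  Δλ = -2.5656 rad
q = Δφ/Δψ = 0.6337
d = R·√(Δφ² + q²Δλ²) = 6357·1.64067 = 10430 km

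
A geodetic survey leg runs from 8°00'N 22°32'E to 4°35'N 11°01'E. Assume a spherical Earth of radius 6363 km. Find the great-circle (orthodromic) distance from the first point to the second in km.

1326 km

Haversine: a = sin²(Δφ/2)+cos φ₁ cos φ₂ sin²(Δλ/2) = 0.01083;  σ = 2·atan2(√a,√(1−a))
σ = 11.944° → d = Rσ = 6363·0.20847 = 1326 km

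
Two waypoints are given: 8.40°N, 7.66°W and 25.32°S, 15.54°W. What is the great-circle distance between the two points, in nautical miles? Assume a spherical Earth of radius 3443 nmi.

2078 nmi

Haversine: a = sin²(Δφ/2)+cos φ₁ cos φ₂ sin²(Δλ/2) = 0.08834;  σ = 2·atan2(√a,√(1−a))
σ = 34.582° → d = Rσ = 3443·0.60357 = 2078 nmi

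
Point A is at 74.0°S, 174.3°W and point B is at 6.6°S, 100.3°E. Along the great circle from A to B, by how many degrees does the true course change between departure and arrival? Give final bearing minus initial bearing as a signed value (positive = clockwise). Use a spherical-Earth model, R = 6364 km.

+71.3°

At departure: θ₁ = atan2(sin Δλ cos φ₂, cos φ₁ sin φ₂ − sin φ₁ cos φ₂ cos Δλ) = 272.60°
At arrival: θ₂ = atan2(sin Δλ cos φ₁, −cos φ₂ sin φ₁ + sin φ₂ cos φ₁ cos Δλ) = 343.91°
Δθ = θ₂ − θ₁ = +71.3°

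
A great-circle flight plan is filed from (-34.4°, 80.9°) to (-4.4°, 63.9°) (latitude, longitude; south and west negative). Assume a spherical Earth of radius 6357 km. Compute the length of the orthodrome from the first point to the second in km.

3760 km

cos σ = sin φ₁ sin φ₂ + cos φ₁ cos φ₂ cos Δλ
      = sin(-34.40°)sin(-4.40°) + cos(-34.40°)cos(-4.40°)cos(-17.00°) = 0.8301
σ = 33.893° → d = Rσ = 6357·0.59155 = 3760 km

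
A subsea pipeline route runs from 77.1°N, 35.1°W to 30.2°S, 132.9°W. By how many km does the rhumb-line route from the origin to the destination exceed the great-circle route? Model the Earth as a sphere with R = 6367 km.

Great circle: cos σ = sin φ₁ sin φ₂ + cos φ₁ cos φ₂ cos Δλ,  σ = 2.1136 rad → d_gc = 13457.1 km
Rhumb line: Δψ = -2.7333, q = Δφ/Δψ = 0.6852, d_rh = R√(Δφ²+q²Δλ²) = 14057.9 km
Excess = 14057.9 − 13457.1 = 600.8 ≈ 601 km

601 km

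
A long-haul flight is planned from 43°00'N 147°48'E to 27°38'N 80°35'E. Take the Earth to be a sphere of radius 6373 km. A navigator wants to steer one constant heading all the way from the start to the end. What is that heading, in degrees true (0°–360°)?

254.3°

Meridional parts: M(φ₁)=+0.8328, M(φ₂)=+0.5022 → ΔM = -0.3307;  Δλ = -1.1732 rad
tan C = Δλ / ΔM = +3.5477 → C = 254.26°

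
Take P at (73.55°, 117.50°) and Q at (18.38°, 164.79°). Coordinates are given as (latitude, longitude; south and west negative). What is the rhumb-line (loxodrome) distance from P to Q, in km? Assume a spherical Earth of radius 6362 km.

Δψ = ln[tan(π/4+φ₂/2)/tan(π/4+φ₁/2)] = -1.6077;  Δφ = -0.9629 rad,  Δλ = +0.8254 rad
q = Δφ/Δψ = 0.5989
d = R·√(Δφ² + q²Δλ²) = 6362·1.08238 = 6886 km

6886 km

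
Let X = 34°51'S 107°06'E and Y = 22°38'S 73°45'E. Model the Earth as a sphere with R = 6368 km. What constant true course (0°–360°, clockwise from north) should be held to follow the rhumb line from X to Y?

Δψ = ln[tan(π/4+φ₂/2)/tan(π/4+φ₁/2)] = +0.2439
Δλ = -0.5821 rad (taken the short way round)
course = atan2(Δλ, Δψ) = 292.74°

292.7°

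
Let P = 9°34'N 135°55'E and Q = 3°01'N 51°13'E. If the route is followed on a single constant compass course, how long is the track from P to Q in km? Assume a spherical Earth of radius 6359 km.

Rhumb course C = atan2(Δλ, Δψ) with Δψ = ln[tan(π/4+φ₂/2)/tan(π/4+φ₁/2)] = -0.1151, Δλ = -1.4783 → C = 265.55°
d = R·|Δφ| / |cos C| = 6359·0.11432 / 0.07761 = 9367 km

9367 km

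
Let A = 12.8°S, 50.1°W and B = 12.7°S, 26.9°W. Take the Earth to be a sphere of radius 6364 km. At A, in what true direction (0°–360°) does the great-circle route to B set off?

θ = atan2( sin Δλ·cos φ₂ ,  cos φ₁ sin φ₂ − sin φ₁ cos φ₂ cos Δλ )
  = atan2(+0.3843, -0.0157) = 92.34°

92.3°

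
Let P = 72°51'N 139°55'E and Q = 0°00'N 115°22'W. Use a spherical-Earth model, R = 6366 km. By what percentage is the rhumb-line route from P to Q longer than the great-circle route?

7.4%

Great circle: σ = 1.6458 rad → d_gc = Rσ = 10477.0 km
Rhumb: Δφ = -1.2715, Δλ = +1.8277, Δψ = -1.8919, q = Δφ/Δψ = 0.6721 → d_rh = R√(Δφ²+q²Δλ²) = 11254.3 km
Excess = (11254.3 − 10477.0) / 10477.0 = 777.3 / 10477.0 = 7.42% ≈ 7.4%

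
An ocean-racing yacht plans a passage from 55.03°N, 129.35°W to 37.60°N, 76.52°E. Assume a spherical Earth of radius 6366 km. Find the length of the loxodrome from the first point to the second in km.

11840 km

Δψ = ln[tan(π/4+φ₂/2)/tan(π/4+φ₁/2)] = -0.4460;  Δφ = -0.3042 rad,  Δλ = -2.6901 rad
q = Δφ/Δψ = 0.6821
d = R·√(Δφ² + q²Δλ²) = 6366·1.85993 = 11840 km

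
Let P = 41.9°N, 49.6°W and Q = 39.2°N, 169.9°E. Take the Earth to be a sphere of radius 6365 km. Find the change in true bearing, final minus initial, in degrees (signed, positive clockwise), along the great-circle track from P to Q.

-122.2°

Initial bearing θ₁ = atan2(sin Δλ cos φ₂, cos φ₁ sin φ₂ − sin φ₁ cos φ₂ cos Δλ) = 330.46°
Final bearing θ₂ = (initial bearing from the destination back to the start) + 180° = 208.27°
Δθ = θ₂ − θ₁ = -122.2°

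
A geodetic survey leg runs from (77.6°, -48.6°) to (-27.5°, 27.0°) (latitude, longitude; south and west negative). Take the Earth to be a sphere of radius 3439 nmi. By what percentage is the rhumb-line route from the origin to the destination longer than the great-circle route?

Great circle: σ = 1.9863 rad → d_gc = Rσ = 6830.7 nmi
Rhumb: Δφ = -1.8343, Δλ = +1.3195, Δψ = -2.7193, q = Δφ/Δψ = 0.6746 → d_rh = R√(Δφ²+q²Δλ²) = 7011.7 nmi
Excess = (7011.7 − 6830.7) / 6830.7 = 181.0 / 6830.7 = 2.6498% ≈ 2.6%

2.6%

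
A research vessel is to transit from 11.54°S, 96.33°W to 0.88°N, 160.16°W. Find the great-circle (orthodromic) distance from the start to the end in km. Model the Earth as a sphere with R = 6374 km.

cos σ = sin φ₁ sin φ₂ + cos φ₁ cos φ₂ cos Δλ
      = sin(-11.54°)sin(0.88°) + cos(-11.54°)cos(0.88°)cos(-63.83°) = 0.4290
σ = 64.596° → d = Rσ = 6374·1.12741 = 7186 km

7186 km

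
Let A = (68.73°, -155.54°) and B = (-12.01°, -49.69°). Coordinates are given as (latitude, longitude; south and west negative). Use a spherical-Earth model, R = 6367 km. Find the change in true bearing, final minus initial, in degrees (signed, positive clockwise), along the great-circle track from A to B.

+79.1°

Initial bearing θ₁ = atan2(sin Δλ cos φ₂, cos φ₁ sin φ₂ − sin φ₁ cos φ₂ cos Δλ) = 79.55°
Final bearing θ₂ = (initial bearing from the destination back to the start) + 180° = 158.61°
Δθ = θ₂ − θ₁ = +79.1°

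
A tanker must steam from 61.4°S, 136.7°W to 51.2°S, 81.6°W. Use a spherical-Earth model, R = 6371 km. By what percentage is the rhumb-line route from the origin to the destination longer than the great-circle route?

Great circle: σ = 0.5436 rad → d_gc = Rσ = 3463.2 km
Rhumb: Δφ = +0.1780, Δλ = +0.9617, Δψ = +0.3232, q = Δφ/Δψ = 0.5508 → d_rh = R√(Δφ²+q²Δλ²) = 3560.1 km
Excess = (3560.1 − 3463.2) / 3463.2 = 96.9 / 3463.2 = 2.80% ≈ 2.8%

2.8%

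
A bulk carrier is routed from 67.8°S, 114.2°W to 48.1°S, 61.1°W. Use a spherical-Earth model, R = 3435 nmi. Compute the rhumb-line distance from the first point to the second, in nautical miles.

2019 nmi

Rhumb course C = atan2(Δλ, Δψ) with Δψ = ln[tan(π/4+φ₂/2)/tan(π/4+φ₁/2)] = +0.6686, Δλ = +0.9268 → C = 54.19°
d = R·|Δφ| / |cos C| = 3435·0.34383 / 0.58506 = 2019 nmi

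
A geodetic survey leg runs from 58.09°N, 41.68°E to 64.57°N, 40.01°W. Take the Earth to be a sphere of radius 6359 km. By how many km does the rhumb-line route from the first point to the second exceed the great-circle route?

293 km

Great circle: cos σ = sin φ₁ sin φ₂ + cos φ₁ cos φ₂ cos Δλ,  σ = 0.6444 rad → d_gc = 4098.0 km
Rhumb line: Δψ = +0.2367, q = Δφ/Δψ = 0.4778, d_rh = R√(Δφ²+q²Δλ²) = 4391.1 km
Excess = 4391.1 − 4098.0 = 293.1 ≈ 293 km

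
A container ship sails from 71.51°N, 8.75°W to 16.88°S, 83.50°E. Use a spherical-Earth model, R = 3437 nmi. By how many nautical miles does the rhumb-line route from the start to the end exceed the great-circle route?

264 nmi

Great circle: cos σ = sin φ₁ sin φ₂ + cos φ₁ cos φ₂ cos Δλ,  σ = 1.8622 rad → d_gc = 6400.4 nmi
Rhumb line: Δψ = -2.1144, q = Δφ/Δψ = 0.7296, d_rh = R√(Δφ²+q²Δλ²) = 6664.5 nmi
Excess = 6664.5 − 6400.4 = 264.1 ≈ 264 nmi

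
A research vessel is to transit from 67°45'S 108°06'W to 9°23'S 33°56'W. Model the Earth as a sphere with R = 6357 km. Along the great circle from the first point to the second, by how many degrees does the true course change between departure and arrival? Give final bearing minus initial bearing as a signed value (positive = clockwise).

Initial bearing θ₁ = atan2(sin Δλ cos φ₂, cos φ₁ sin φ₂ − sin φ₁ cos φ₂ cos Δλ) = 78.83°
Final bearing θ₂ = (initial bearing from the destination back to the start) + 180° = 22.12°
Δθ = θ₂ − θ₁ = -56.7°

-56.7°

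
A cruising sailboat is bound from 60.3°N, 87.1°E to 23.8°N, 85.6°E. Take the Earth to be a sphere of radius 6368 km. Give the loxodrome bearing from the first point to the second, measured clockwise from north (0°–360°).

181.7°

Δψ = ln[tan(π/4+φ₂/2)/tan(π/4+φ₁/2)] = -0.8996
Δλ = -0.0262 rad (taken the short way round)
course = atan2(Δλ, Δψ) = 181.67°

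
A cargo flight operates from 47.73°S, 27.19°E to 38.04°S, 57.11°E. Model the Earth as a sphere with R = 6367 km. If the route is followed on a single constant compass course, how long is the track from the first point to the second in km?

Rhumb course C = atan2(Δλ, Δψ) with Δψ = ln[tan(π/4+φ₂/2)/tan(π/4+φ₁/2)] = +0.2316, Δλ = +0.5222 → C = 66.09°
d = R·|Δφ| / |cos C| = 6367·0.16912 / 0.40538 = 2656 km

2656 km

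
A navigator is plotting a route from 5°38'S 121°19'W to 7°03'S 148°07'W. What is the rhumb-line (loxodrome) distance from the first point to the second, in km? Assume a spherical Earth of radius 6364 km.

2963 km

Δψ = ln[tan(π/4+φ₂/2)/tan(π/4+φ₁/2)] = -0.0249;  Δφ = -0.0247 rad,  Δλ = -0.4677 rad
q = Δφ/Δψ = 0.9939
d = R·√(Δφ² + q²Δλ²) = 6364·0.46553 = 2963 km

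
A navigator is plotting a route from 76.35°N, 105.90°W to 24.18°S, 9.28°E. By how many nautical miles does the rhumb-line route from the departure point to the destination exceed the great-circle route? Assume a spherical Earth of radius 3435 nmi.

512 nmi

Great circle: cos σ = sin φ₁ sin φ₂ + cos φ₁ cos φ₂ cos Δλ,  σ = 2.0825 rad → d_gc = 7153.3 nmi
Rhumb line: Δψ = -2.5580, q = Δφ/Δψ = 0.6859, d_rh = R√(Δφ²+q²Δλ²) = 7665.4 nmi
Excess = 7665.4 − 7153.3 = 512.1 ≈ 512 nmi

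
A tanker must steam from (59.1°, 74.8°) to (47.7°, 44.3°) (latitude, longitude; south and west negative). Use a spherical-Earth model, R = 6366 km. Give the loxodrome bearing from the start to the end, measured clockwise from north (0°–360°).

Meridional parts: M(φ₁)=+1.2860, M(φ₂)=+0.9497 → ΔM = -0.3363;  Δλ = -0.5323 rad
tan C = Δλ / ΔM = +1.5829 → C = 237.72°

237.7°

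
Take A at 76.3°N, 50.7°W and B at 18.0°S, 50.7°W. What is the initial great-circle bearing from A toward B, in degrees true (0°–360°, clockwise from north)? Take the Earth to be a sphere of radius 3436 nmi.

180.0°

θ = atan2( sin Δλ·cos φ₂ ,  cos φ₁ sin φ₂ − sin φ₁ cos φ₂ cos Δλ )
  = atan2(+0.0000, -0.9972) = 180.00°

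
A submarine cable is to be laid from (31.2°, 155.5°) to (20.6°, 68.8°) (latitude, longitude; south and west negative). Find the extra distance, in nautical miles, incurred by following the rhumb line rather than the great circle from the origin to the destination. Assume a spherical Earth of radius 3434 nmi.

Great circle: cos σ = sin φ₁ sin φ₂ + cos φ₁ cos φ₂ cos Δλ,  σ = 1.3404 rad → d_gc = 4603.0 nmi
Rhumb line: Δψ = -0.2061, q = Δφ/Δψ = 0.8977, d_rh = R√(Δφ²+q²Δλ²) = 4707.6 nmi
Excess = 4707.6 − 4603.0 = 104.6 ≈ 105 nmi

105 nmi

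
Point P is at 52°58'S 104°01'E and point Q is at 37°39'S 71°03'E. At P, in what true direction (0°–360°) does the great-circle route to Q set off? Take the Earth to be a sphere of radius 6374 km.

290.7°

θ = atan2( sin Δλ·cos φ₂ ,  cos φ₁ sin φ₂ − sin φ₁ cos φ₂ cos Δλ )
  = atan2(-0.4308, +0.1624) = 290.65°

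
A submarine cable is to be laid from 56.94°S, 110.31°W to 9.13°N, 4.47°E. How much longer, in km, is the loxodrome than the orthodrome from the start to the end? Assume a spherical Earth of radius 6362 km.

638 km

Great circle: cos σ = sin φ₁ sin φ₂ + cos φ₁ cos φ₂ cos Δλ,  σ = 1.9377 rad → d_gc = 12327.7 km
Rhumb line: Δψ = +1.3748, q = Δφ/Δψ = 0.8388, d_rh = R√(Δφ²+q²Δλ²) = 12965.4 km
Excess = 12965.4 − 12327.7 = 637.7 ≈ 638 km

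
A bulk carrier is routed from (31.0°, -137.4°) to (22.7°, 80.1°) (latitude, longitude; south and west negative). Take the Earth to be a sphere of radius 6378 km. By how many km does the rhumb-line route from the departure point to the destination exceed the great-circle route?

Great circle: cos σ = sin φ₁ sin φ₂ + cos φ₁ cos φ₂ cos Δλ,  σ = 2.0137 rad → d_gc = 12843.7 km
Rhumb line: Δψ = -0.1626, q = Δφ/Δψ = 0.8910, d_rh = R√(Δφ²+q²Δλ²) = 14164.0 km
Excess = 14164.0 − 12843.7 = 1320.3 ≈ 1320 km

1320 km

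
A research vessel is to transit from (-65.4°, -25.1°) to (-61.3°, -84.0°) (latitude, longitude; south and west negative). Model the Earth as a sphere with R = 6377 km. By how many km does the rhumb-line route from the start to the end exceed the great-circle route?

Great circle: cos σ = sin φ₁ sin φ₂ + cos φ₁ cos φ₂ cos Δλ,  σ = 0.4492 rad → d_gc = 2864.59 km
Rhumb line: Δψ = +0.1598, q = Δφ/Δψ = 0.4477, d_rh = R√(Δφ²+q²Δλ²) = 2970.07 km
Excess = 2970.07 − 2864.59 = 105.48 ≈ 105 km

105 km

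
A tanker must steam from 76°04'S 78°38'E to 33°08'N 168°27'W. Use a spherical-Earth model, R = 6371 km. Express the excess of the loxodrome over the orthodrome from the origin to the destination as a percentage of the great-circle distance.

Great circle: σ = 2.2256 rad → d_gc = Rσ = 14179.5 km
Rhumb: Δφ = +1.9059, Δλ = +1.9708, Δψ = +2.7156, q = Δφ/Δψ = 0.7018 → d_rh = R√(Δφ²+q²Δλ²) = 15003.0 km
Excess = (15003.0 − 14179.5) / 14179.5 = 823.5 / 14179.5 = 5.81% ≈ 5.8%

5.8%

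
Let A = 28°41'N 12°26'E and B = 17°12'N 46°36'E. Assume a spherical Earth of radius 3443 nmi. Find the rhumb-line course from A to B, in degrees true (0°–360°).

Meridional parts: M(φ₁)=+0.5229, M(φ₂)=+0.3048 → ΔM = -0.2181;  Δλ = +0.5963 rad
tan C = Δλ / ΔM = -2.7337 → C = 110.09°

110.1°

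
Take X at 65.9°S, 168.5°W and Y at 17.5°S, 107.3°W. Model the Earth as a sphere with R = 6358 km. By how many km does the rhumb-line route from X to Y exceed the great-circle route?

171 km

Great circle: cos σ = sin φ₁ sin φ₂ + cos φ₁ cos φ₂ cos Δλ,  σ = 1.0904 rad → d_gc = 6932.9 km
Rhumb line: Δψ = +1.2340, q = Δφ/Δψ = 0.6846, d_rh = R√(Δφ²+q²Δλ²) = 7103.5 km
Excess = 7103.5 − 6932.9 = 170.6 ≈ 171 km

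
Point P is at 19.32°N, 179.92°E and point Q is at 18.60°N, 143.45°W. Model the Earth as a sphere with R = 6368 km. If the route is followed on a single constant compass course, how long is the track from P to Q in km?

Δψ = ln[tan(π/4+φ₂/2)/tan(π/4+φ₁/2)] = -0.0133;  Δφ = -0.0126 rad,  Δλ = +0.6393 rad
q = Δφ/Δψ = 0.9457
d = R·√(Δφ² + q²Δλ²) = 6368·0.60475 = 3851 km

3851 km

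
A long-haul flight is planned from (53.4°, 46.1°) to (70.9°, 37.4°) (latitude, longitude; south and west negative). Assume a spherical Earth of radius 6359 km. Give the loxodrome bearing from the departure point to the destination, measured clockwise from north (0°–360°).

Meridional parts: M(φ₁)=+1.1065, M(φ₂)=+1.7824 → ΔM = +0.6759;  Δλ = -0.1518 rad
tan C = Δλ / ΔM = -0.2247 → C = 347.34°

347.3°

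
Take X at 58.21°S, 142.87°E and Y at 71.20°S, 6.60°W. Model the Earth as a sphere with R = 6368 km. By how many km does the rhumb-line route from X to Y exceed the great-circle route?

1666 km

Great circle: cos σ = sin φ₁ sin φ₂ + cos φ₁ cos φ₂ cos Δλ,  σ = 0.8521 rad → d_gc = 5426.2 km
Rhumb line: Δψ = -0.5424, q = Δφ/Δψ = 0.4180, d_rh = R√(Δφ²+q²Δλ²) = 7092.5 km
Excess = 7092.5 − 5426.2 = 1666.3 ≈ 1666 km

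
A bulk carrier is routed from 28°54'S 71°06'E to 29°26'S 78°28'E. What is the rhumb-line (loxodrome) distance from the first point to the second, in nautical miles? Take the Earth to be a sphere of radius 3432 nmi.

387 nmi

Rhumb course C = atan2(Δλ, Δψ) with Δψ = ln[tan(π/4+φ₂/2)/tan(π/4+φ₁/2)] = -0.0107, Δλ = +0.1286 → C = 94.74°
d = R·|Δφ| / |cos C| = 3432·0.00931 / 0.08263 = 387 nmi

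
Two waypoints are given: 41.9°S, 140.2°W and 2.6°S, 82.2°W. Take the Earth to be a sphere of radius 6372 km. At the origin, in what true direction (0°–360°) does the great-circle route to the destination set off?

69.3°

θ = atan2( sin Δλ·cos φ₂ ,  cos φ₁ sin φ₂ − sin φ₁ cos φ₂ cos Δλ )
  = atan2(+0.8472, +0.3198) = 69.32°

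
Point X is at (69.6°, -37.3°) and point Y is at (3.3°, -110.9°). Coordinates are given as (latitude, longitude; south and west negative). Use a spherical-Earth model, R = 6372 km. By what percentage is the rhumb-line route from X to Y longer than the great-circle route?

Great circle: σ = 1.4180 rad → d_gc = Rσ = 9035.5 km
Rhumb: Δφ = -1.1572, Δλ = -1.2846, Δψ = -1.6576, q = Δφ/Δψ = 0.6981 → d_rh = R√(Δφ²+q²Δλ²) = 9328.3 km
Excess = (9328.3 − 9035.5) / 9035.5 = 292.8 / 9035.5 = 3.24% ≈ 3.2%

3.2%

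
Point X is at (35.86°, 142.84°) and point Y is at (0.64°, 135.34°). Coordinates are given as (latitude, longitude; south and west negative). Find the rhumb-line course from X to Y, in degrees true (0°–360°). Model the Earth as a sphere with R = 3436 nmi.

Meridional parts: M(φ₁)=+0.6713, M(φ₂)=+0.0112 → ΔM = -0.6601;  Δλ = -0.1309 rad
tan C = Δλ / ΔM = +0.1983 → C = 191.22°

191.2°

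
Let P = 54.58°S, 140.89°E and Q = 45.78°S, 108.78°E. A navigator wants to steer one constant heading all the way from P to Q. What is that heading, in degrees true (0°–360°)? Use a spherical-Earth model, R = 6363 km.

293.2°

Meridional parts: M(φ₁)=-1.1415, M(φ₂)=-0.9008 → ΔM = +0.2408;  Δλ = -0.5604 rad
tan C = Δλ / ΔM = -2.3277 → C = 293.25°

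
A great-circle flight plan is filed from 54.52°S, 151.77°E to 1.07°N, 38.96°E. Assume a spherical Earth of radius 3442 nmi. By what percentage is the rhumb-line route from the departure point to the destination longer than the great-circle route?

5.5%

Great circle: σ = 1.8133 rad → d_gc = Rσ = 6241.5 nmi
Rhumb: Δφ = +0.9702, Δλ = -1.9689, Δψ = +1.1584, q = Δφ/Δψ = 0.8376 → d_rh = R√(Δφ²+q²Δλ²) = 6585.7 nmi
Excess = (6585.7 − 6241.5) / 6241.5 = 344.2 / 6241.5 = 5.51% ≈ 5.5%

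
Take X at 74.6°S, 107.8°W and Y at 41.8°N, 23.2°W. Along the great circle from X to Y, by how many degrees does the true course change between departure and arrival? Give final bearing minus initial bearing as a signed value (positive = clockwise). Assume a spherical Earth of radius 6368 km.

-52.0°

Initial bearing θ₁ = atan2(sin Δλ cos φ₂, cos φ₁ sin φ₂ − sin φ₁ cos φ₂ cos Δλ) = 71.76°
Final bearing θ₂ = (initial bearing from the destination back to the start) + 180° = 19.77°
Δθ = θ₂ − θ₁ = -52.0°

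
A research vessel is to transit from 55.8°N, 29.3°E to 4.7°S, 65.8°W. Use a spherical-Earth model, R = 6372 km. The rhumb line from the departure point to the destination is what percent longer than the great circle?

3.4%

Great circle: σ = 1.6886 rad → d_gc = Rσ = 10760.0 km
Rhumb: Δφ = -1.0559, Δλ = -1.6598, Δψ = -1.2609, q = Δφ/Δψ = 0.8374 → d_rh = R√(Δφ²+q²Δλ²) = 11122.5 km
Excess = (11122.5 − 10760.0) / 10760.0 = 362.5 / 10760.0 = 3.37% ≈ 3.4%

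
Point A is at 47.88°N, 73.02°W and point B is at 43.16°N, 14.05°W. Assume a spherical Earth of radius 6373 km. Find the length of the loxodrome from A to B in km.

Rhumb course C = atan2(Δλ, Δψ) with Δψ = ln[tan(π/4+φ₂/2)/tan(π/4+φ₁/2)] = -0.1177, Δλ = +1.0292 → C = 96.52°
d = R·|Δφ| / |cos C| = 6373·0.08238 / 0.11360 = 4622 km

4622 km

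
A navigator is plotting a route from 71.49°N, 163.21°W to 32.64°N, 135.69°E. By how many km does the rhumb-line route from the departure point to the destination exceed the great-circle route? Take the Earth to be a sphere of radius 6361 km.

Great circle: cos σ = sin φ₁ sin φ₂ + cos φ₁ cos φ₂ cos Δλ,  σ = 0.8754 rad → d_gc = 5568.7 km
Rhumb line: Δψ = -1.2111, q = Δφ/Δψ = 0.5599, d_rh = R√(Δφ²+q²Δλ²) = 5746.9 km
Excess = 5746.9 − 5568.7 = 178.2 ≈ 178 km

178 km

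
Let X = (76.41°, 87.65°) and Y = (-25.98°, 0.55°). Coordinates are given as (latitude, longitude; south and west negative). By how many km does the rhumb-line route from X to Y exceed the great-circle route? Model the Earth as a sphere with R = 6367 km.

Great circle: cos σ = sin φ₁ sin φ₂ + cos φ₁ cos φ₂ cos Δλ,  σ = 1.9989 rad → d_gc = 12726.7 km
Rhumb line: Δψ = -2.5972, q = Δφ/Δψ = 0.6881, d_rh = R√(Δφ²+q²Δλ²) = 13183.9 km
Excess = 13183.9 − 12726.7 = 457.2 ≈ 457 km

457 km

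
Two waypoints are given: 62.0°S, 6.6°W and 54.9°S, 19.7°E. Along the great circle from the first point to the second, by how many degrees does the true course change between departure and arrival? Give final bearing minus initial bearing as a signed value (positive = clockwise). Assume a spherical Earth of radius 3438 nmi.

At departure: θ₁ = atan2(sin Δλ cos φ₂, cos φ₁ sin φ₂ − sin φ₁ cos φ₂ cos Δλ) = 74.42°
At arrival: θ₂ = atan2(sin Δλ cos φ₁, −cos φ₂ sin φ₁ + sin φ₂ cos φ₁ cos Δλ) = 51.86°
Δθ = θ₂ − θ₁ = -22.6°

-22.6°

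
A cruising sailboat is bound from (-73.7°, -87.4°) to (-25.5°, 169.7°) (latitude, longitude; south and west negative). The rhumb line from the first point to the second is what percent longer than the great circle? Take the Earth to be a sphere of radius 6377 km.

9.5%

Great circle: σ = 1.2061 rad → d_gc = Rσ = 7691.4 km
Rhumb: Δφ = +0.8412, Δλ = -1.7959, Δψ = +1.4829, q = Δφ/Δψ = 0.5673 → d_rh = R√(Δφ²+q²Δλ²) = 8425.7 km
Excess = (8425.7 − 7691.4) / 7691.4 = 734.3 / 7691.4 = 9.547% ≈ 9.5%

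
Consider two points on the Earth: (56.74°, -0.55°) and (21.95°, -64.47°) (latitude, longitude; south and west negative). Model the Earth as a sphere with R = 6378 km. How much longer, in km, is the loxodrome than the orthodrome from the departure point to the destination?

153 km

Great circle: cos σ = sin φ₁ sin φ₂ + cos φ₁ cos φ₂ cos Δλ,  σ = 1.0049 rad → d_gc = 6409.1 km
Rhumb line: Δψ = -0.8155, q = Δφ/Δψ = 0.7445, d_rh = R√(Δφ²+q²Δλ²) = 6562.3 km
Excess = 6562.3 − 6409.1 = 153.2 ≈ 153 km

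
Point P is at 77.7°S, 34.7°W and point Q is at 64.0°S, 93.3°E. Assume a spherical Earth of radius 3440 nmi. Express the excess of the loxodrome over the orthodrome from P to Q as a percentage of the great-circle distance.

Great circle: σ = 0.6082 rad → d_gc = Rσ = 2092.3 nmi
Rhumb: Δφ = +0.2391, Δλ = +2.2340, Δψ = +0.7620, q = Δφ/Δψ = 0.3138 → d_rh = R√(Δφ²+q²Δλ²) = 2547.9 nmi
Excess = (2547.9 − 2092.3) / 2092.3 = 455.6 / 2092.3 = 21.78% ≈ 21.8%

21.8%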